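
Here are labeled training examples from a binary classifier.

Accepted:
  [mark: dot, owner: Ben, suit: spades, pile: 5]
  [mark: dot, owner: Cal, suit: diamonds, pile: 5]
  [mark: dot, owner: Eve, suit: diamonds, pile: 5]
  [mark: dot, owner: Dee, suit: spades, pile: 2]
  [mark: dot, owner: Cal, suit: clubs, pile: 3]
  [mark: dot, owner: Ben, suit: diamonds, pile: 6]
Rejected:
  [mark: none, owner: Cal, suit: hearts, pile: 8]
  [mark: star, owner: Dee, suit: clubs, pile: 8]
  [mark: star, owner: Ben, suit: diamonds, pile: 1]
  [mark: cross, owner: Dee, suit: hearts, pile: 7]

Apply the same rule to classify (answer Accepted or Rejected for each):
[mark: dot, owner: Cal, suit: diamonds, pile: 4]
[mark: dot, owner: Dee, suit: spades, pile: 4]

The common property of the 'Accepted' items is: mark is dot. No 'Rejected' item has it.
[mark: dot, owner: Cal, suit: diamonds, pile: 4] → mark is dot → Accepted. [mark: dot, owner: Dee, suit: spades, pile: 4] → mark is dot → Accepted.

Accepted, Accepted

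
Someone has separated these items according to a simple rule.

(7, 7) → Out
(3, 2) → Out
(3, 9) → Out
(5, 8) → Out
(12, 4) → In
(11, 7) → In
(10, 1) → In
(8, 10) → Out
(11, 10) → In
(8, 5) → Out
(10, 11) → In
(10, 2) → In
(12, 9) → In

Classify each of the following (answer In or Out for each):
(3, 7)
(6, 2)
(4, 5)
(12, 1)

Out, Out, Out, In

All 'In' examples share one property — first ≥ 9 — and every 'Out' example lacks it.
(3, 7): first 3, does not satisfy this → Out. (6, 2): first 6, does not satisfy this → Out. (4, 5): first 4, does not satisfy this → Out. (12, 1): first 12, meets the rule → In.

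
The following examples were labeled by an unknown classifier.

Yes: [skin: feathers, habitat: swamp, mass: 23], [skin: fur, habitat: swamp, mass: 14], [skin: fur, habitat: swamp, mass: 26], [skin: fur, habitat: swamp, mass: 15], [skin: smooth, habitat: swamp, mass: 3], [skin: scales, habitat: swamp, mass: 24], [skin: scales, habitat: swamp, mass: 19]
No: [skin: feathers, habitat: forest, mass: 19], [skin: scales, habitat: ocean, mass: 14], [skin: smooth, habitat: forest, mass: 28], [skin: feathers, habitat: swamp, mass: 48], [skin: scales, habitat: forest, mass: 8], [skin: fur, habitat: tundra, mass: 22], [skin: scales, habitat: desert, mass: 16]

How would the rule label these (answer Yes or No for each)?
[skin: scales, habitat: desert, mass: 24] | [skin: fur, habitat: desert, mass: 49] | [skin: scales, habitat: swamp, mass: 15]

No, No, Yes

The simplest hypothesis consistent with all the labels is: habitat is swamp AND mass ≤ 26.
[skin: scales, habitat: desert, mass: 24] — habitat is desert, mass = 24, hence No.
[skin: fur, habitat: desert, mass: 49] — habitat is desert, mass = 49, hence No.
[skin: scales, habitat: swamp, mass: 15] — habitat is swamp, mass = 15, hence Yes.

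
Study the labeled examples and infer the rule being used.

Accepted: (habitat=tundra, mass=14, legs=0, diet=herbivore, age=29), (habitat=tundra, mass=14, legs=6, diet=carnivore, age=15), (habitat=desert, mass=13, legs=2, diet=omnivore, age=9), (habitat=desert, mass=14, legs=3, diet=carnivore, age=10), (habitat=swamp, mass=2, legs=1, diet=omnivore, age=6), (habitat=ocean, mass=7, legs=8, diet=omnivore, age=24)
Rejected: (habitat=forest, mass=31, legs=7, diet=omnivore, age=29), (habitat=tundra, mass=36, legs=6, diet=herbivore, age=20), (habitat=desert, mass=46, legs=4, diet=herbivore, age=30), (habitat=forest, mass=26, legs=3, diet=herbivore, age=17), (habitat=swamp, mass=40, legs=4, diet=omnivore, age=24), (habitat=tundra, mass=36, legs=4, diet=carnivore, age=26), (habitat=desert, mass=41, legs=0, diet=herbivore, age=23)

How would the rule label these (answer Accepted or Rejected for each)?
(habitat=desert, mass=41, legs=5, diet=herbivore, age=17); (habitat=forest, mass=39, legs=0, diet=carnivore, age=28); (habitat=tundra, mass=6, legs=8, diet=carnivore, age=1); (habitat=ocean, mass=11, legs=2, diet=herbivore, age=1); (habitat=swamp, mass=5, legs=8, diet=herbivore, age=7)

Rejected, Rejected, Accepted, Accepted, Accepted

The simplest hypothesis consistent with all the labels is: mass ≤ 14.
(habitat=desert, mass=41, legs=5, diet=herbivore, age=17) — mass = 41, hence Rejected. (habitat=forest, mass=39, legs=0, diet=carnivore, age=28) — mass = 39, hence Rejected. (habitat=tundra, mass=6, legs=8, diet=carnivore, age=1) — mass = 6, hence Accepted. (habitat=ocean, mass=11, legs=2, diet=herbivore, age=1) — mass = 11, hence Accepted. (habitat=swamp, mass=5, legs=8, diet=herbivore, age=7) — mass = 5, hence Accepted.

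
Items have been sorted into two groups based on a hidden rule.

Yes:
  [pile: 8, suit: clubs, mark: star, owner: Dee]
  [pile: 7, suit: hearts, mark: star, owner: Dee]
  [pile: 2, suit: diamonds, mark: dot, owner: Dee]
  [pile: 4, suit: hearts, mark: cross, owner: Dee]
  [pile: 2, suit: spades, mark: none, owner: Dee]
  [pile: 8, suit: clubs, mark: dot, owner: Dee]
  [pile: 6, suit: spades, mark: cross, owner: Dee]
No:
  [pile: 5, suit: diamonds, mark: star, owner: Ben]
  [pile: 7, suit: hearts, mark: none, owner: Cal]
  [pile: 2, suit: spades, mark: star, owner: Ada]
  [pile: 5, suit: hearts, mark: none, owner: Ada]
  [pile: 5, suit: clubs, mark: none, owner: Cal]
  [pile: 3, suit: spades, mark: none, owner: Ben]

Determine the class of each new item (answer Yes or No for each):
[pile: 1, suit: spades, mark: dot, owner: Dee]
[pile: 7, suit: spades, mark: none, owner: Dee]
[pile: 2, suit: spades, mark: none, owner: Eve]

'Yes' ⟺ owner is Dee.

Yes, Yes, No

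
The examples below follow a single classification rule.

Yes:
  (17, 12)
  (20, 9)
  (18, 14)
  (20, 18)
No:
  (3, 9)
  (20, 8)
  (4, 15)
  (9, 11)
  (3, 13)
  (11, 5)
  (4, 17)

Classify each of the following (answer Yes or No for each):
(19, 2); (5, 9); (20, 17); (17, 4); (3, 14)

The pattern is that an item is 'Yes' exactly when: sum ≥ 29.
(19, 2): No (19+2 = 21).
(5, 9): No (5+9 = 14).
(20, 17): Yes (20+17 = 37).
(17, 4): No (17+4 = 21).
(3, 14): No (3+14 = 17).

No, No, Yes, No, No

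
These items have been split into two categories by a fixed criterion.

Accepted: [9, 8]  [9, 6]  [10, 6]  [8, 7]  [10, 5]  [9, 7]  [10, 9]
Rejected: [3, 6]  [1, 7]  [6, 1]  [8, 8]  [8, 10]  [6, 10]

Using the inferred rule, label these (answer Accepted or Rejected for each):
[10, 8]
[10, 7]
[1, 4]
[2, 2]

The simplest hypothesis consistent with all the labels is: first > second AND sum ≥ 8.
[10, 8]: 10 > 8, 10+8 = 18 — fits, so Accepted.
[10, 7]: 10 > 7, 10+7 = 17 — fits, so Accepted.
[1, 4]: 1 < 4, 1+4 = 5 — fails this test, so Rejected.
[2, 2]: 2 = 2, 2+2 = 4 — fails this test, so Rejected.

Accepted, Accepted, Rejected, Rejected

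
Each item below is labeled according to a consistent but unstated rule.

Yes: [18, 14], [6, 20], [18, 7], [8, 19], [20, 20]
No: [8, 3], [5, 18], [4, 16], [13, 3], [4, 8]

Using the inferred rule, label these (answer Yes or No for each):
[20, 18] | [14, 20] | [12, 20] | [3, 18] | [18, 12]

Yes, Yes, Yes, No, Yes

All 'Yes' examples share one property — sum ≥ 25 — and every 'No' example lacks it.
Yes: [20, 18], since 20+18 = 38.
Yes: [14, 20], since 14+20 = 34.
Yes: [12, 20], since 12+20 = 32.
No: [3, 18], since 3+18 = 21.
Yes: [18, 12], since 18+12 = 30.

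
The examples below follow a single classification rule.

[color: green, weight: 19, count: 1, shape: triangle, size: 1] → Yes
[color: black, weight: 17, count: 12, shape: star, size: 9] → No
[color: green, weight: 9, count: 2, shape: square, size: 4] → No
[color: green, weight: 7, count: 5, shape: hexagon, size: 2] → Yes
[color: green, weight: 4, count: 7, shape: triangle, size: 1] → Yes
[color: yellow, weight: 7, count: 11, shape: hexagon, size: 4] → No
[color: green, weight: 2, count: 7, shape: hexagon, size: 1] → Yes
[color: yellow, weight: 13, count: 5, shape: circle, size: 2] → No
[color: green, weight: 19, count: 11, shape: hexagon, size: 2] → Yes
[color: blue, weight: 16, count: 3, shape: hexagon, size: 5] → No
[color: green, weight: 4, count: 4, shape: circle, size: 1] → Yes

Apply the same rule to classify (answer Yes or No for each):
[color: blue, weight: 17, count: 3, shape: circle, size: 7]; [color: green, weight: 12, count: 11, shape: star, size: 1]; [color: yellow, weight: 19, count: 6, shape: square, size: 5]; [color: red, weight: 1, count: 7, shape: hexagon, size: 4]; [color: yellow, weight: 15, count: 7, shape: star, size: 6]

Rule: color is green AND size ≤ 2. This holds for each 'Yes' example and fails for each 'No' one.
[color: blue, weight: 17, count: 3, shape: circle, size: 7] — color is blue, size = 7, hence No.
[color: green, weight: 12, count: 11, shape: star, size: 1] — color is green, size = 1, hence Yes.
[color: yellow, weight: 19, count: 6, shape: square, size: 5] — color is yellow, size = 5, hence No.
[color: red, weight: 1, count: 7, shape: hexagon, size: 4] — color is red, size = 4, hence No.
[color: yellow, weight: 15, count: 7, shape: star, size: 6] — color is yellow, size = 6, hence No.

No, Yes, No, No, No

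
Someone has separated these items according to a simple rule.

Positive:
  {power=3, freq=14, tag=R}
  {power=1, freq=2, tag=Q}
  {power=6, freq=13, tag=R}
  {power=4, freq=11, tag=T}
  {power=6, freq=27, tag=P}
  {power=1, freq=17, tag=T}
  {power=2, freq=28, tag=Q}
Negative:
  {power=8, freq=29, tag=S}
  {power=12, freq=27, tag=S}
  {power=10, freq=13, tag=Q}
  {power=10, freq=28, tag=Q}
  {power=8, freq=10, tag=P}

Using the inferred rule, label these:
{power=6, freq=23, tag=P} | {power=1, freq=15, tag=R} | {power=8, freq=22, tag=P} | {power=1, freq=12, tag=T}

One predicate separates the groups cleanly: power ≤ 6.
Positive: {power=6, freq=23, tag=P}, since power = 6.
Positive: {power=1, freq=15, tag=R}, since power = 1.
Negative: {power=8, freq=22, tag=P}, since power = 8.
Positive: {power=1, freq=12, tag=T}, since power = 1.

Positive, Positive, Negative, Positive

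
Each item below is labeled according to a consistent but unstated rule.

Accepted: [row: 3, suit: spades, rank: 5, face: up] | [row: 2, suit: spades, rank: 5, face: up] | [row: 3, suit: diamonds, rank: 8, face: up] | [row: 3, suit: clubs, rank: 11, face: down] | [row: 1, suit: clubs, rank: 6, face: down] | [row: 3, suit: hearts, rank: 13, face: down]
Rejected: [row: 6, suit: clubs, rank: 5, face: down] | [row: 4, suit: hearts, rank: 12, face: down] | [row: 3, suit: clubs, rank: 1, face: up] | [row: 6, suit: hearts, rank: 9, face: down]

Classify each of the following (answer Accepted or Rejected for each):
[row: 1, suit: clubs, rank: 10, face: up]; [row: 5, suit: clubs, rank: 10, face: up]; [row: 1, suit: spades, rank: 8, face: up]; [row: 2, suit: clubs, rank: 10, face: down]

Accepted, Rejected, Accepted, Accepted

A rule that fits every label: row ≤ 3 AND rank ≥ 5 — true of each 'Accepted' example, false of each 'Rejected' one.
[row: 1, suit: clubs, rank: 10, face: up] — row = 1, rank = 10, hence Accepted.
[row: 5, suit: clubs, rank: 10, face: up] — row = 5, rank = 10, hence Rejected.
[row: 1, suit: spades, rank: 8, face: up] — row = 1, rank = 8, hence Accepted.
[row: 2, suit: clubs, rank: 10, face: down] — row = 2, rank = 10, hence Accepted.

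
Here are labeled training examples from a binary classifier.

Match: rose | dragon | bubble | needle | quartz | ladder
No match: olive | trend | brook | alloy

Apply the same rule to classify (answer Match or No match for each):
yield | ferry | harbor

No match, No match, Match

Rule: even length. This holds for each 'Match' example and fails for each 'No match' one.
yield — length 5, hence No match. ferry — length 5, hence No match. harbor — length 6, hence Match.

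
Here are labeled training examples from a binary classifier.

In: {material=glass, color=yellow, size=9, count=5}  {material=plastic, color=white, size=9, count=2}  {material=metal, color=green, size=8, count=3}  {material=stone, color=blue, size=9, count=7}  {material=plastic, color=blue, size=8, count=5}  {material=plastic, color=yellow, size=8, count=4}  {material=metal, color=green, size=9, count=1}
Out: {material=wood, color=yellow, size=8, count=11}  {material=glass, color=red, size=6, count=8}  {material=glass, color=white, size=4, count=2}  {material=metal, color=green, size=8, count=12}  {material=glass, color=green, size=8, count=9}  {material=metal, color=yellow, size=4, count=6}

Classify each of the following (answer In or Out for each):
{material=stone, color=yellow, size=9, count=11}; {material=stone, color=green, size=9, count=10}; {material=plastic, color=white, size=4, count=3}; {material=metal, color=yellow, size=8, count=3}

A rule that fits every label: count ≤ 7 AND size ≥ 6 — true of each 'In' example, false of each 'Out' one.
{material=stone, color=yellow, size=9, count=11}: count = 11, size = 9 — does not pass, so Out. {material=stone, color=green, size=9, count=10}: count = 10, size = 9 — does not pass, so Out. {material=plastic, color=white, size=4, count=3}: count = 3, size = 4 — does not pass, so Out. {material=metal, color=yellow, size=8, count=3}: count = 3, size = 8 — qualifies, so In.

Out, Out, Out, In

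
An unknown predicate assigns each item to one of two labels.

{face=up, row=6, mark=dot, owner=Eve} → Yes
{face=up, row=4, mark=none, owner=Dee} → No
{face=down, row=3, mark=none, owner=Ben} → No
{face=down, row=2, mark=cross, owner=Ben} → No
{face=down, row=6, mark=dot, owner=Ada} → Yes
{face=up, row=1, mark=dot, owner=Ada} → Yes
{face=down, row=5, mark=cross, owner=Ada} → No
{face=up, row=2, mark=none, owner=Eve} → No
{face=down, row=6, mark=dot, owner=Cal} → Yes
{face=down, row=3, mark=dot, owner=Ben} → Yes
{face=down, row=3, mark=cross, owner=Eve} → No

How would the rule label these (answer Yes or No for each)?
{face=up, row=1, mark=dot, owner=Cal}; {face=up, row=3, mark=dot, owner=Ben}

The simplest hypothesis consistent with all the labels is: mark is dot.
{face=up, row=1, mark=dot, owner=Cal} — mark is dot, hence Yes. {face=up, row=3, mark=dot, owner=Ben} — mark is dot, hence Yes.

Yes, Yes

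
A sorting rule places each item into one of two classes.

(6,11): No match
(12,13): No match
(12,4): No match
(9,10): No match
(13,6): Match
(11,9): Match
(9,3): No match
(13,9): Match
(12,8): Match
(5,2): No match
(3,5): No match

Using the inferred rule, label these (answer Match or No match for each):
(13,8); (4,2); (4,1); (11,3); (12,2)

Match, No match, No match, No match, No match

The distinguishing property — first > second AND sum ≥ 17 — holds for all the 'Match' cases and none of the 'No match' cases.
Match: (13,8), since 13 > 8, 13+8 = 21. No match: (4,2), since 4 > 2, 4+2 = 6. No match: (4,1), since 4 > 1, 4+1 = 5. No match: (11,3), since 11 > 3, 11+3 = 14. No match: (12,2), since 12 > 2, 12+2 = 14.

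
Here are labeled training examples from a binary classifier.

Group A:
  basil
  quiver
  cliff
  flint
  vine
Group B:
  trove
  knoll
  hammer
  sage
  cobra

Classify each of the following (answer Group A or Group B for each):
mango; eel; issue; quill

The common property of the 'Group A' items is: contains 'i'. No 'Group B' item has it.
Group B: mango, since no 'i'.
Group B: eel, since no 'i'.
Group A: issue, since has 'i'.
Group A: quill, since has 'i'.

Group B, Group B, Group A, Group A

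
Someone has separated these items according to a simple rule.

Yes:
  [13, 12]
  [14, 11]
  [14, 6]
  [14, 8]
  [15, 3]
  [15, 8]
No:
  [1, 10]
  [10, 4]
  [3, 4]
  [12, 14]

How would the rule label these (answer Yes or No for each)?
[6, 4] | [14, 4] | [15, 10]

No, Yes, Yes

All 'Yes' examples share one property — first ≥ 13 — and every 'No' example lacks it.
[6, 4]: first 6, does not pass → No. [14, 4]: first 14, meets the rule → Yes. [15, 10]: first 15, meets the rule → Yes.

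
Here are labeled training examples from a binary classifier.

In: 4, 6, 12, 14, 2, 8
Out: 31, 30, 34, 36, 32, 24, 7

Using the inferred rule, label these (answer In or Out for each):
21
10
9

One predicate separates the groups cleanly: even AND at most 14.

Out, In, Out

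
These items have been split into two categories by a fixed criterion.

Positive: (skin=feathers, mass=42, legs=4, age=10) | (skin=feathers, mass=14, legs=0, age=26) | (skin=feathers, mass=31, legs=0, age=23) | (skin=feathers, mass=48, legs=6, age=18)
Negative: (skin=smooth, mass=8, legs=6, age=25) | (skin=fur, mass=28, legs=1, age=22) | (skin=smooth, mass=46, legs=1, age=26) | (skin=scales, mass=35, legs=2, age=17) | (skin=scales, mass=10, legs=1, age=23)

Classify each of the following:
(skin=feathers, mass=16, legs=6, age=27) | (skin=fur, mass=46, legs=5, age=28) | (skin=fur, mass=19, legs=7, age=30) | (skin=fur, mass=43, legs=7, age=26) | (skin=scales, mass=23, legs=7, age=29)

The rule appears to be: skin is feathers.
Positive: (skin=feathers, mass=16, legs=6, age=27), since skin is feathers. Negative: (skin=fur, mass=46, legs=5, age=28), since skin is fur. Negative: (skin=fur, mass=19, legs=7, age=30), since skin is fur. Negative: (skin=fur, mass=43, legs=7, age=26), since skin is fur. Negative: (skin=scales, mass=23, legs=7, age=29), since skin is scales.

Positive, Negative, Negative, Negative, Negative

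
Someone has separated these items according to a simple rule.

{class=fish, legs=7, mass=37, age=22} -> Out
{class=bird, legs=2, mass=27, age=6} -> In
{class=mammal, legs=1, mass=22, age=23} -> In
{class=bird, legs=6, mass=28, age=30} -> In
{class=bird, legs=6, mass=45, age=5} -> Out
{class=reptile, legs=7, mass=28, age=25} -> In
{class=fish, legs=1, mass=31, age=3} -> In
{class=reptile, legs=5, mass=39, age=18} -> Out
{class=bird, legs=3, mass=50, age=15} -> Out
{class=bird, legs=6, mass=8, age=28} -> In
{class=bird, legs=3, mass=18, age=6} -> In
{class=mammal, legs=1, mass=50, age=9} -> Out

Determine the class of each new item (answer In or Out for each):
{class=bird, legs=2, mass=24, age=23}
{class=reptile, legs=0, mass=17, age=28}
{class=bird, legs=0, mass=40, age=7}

The pattern is that an item is 'In' exactly when: mass ≤ 31.
{class=bird, legs=2, mass=24, age=23} → mass = 24 → In.
{class=reptile, legs=0, mass=17, age=28} → mass = 17 → In.
{class=bird, legs=0, mass=40, age=7} → mass = 40 → Out.

In, In, Out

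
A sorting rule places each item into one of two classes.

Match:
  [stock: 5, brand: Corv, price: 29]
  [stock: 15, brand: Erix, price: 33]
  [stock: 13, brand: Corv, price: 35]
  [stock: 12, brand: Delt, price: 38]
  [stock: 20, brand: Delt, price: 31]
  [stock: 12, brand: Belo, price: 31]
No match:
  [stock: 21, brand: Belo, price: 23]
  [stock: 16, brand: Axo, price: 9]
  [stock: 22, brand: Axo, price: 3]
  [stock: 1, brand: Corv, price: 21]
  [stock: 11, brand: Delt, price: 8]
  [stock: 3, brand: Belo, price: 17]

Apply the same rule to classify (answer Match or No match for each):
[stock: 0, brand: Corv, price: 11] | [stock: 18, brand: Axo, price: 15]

'Match' ⟺ price ≥ 29.
[stock: 0, brand: Corv, price: 11]: price = 11, lacks this property → No match. [stock: 18, brand: Axo, price: 15]: price = 15, lacks this property → No match.

No match, No match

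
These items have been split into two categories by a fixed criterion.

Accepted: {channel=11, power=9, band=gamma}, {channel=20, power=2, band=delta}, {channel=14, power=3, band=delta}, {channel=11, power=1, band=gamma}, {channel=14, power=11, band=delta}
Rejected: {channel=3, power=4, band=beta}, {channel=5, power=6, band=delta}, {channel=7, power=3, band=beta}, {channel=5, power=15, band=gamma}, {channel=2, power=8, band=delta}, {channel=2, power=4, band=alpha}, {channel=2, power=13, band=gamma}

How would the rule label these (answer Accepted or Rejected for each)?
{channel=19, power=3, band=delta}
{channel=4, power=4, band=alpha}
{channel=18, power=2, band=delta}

Accepted, Rejected, Accepted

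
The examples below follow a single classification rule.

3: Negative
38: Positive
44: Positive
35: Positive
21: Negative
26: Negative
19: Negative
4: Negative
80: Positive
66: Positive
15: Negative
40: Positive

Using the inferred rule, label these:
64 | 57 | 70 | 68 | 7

Rule: at least 35. This holds for each 'Positive' example and fails for each 'Negative' one.
Positive: 64, since 64 ≥ 35.
Positive: 57, since 57 ≥ 35.
Positive: 70, since 70 ≥ 35.
Positive: 68, since 68 ≥ 35.
Negative: 7, since 7 < 35.

Positive, Positive, Positive, Positive, Negative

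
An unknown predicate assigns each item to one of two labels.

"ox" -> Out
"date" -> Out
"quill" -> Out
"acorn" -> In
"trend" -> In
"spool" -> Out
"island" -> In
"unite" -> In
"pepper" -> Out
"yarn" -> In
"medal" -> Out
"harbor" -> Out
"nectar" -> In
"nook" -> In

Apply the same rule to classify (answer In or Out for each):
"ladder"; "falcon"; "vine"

Out, In, In

Checking candidate rules against both groups, what survives is: contains 'n'.
"ladder" — no 'n', hence Out. "falcon" — has 'n', hence In. "vine" — has 'n', hence In.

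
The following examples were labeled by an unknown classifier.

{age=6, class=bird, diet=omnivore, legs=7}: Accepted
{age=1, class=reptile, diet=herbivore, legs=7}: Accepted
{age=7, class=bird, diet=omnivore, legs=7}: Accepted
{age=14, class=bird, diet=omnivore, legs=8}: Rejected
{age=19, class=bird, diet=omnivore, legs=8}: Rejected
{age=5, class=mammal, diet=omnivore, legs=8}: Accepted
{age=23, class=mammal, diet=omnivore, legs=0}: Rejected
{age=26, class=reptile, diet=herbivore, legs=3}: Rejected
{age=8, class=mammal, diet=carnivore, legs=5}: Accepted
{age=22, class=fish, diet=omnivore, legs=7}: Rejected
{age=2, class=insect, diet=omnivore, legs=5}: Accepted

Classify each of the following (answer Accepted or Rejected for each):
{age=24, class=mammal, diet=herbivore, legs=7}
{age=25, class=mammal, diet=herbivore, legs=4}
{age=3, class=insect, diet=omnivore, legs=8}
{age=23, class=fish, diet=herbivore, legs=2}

Rejected, Rejected, Accepted, Rejected

The simplest hypothesis consistent with all the labels is: age ≤ 8.
Rejected: {age=24, class=mammal, diet=herbivore, legs=7}, since age = 24. Rejected: {age=25, class=mammal, diet=herbivore, legs=4}, since age = 25. Accepted: {age=3, class=insect, diet=omnivore, legs=8}, since age = 3. Rejected: {age=23, class=fish, diet=herbivore, legs=2}, since age = 23.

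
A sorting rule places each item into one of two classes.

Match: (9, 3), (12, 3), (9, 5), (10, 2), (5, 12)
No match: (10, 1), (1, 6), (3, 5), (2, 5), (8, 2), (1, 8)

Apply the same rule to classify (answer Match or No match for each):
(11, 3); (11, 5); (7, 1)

The classifier is using: sum ≥ 12.
(11, 3): 11+3 = 14, qualifies → Match.
(11, 5): 11+5 = 16, qualifies → Match.
(7, 1): 7+1 = 8, fails the rule → No match.

Match, Match, No match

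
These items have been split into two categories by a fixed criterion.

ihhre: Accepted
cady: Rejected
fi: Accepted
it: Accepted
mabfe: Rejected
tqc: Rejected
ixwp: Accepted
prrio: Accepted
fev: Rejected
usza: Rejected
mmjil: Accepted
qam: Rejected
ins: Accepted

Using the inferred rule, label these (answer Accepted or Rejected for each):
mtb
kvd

Rejected, Rejected

Looking at the examples, the only property every 'Accepted' case has and every 'Rejected' case lacks is: contains 'i'.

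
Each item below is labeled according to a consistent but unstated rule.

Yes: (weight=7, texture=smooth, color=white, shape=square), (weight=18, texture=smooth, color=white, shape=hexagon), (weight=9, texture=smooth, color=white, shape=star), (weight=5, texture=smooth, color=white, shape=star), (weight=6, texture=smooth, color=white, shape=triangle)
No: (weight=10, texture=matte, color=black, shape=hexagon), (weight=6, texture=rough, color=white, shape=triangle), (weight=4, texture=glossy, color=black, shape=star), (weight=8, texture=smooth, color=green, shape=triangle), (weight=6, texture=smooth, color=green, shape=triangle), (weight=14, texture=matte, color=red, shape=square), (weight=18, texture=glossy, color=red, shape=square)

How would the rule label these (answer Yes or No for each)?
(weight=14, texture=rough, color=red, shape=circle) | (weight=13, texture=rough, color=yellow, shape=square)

No, No

Rule: color is white AND texture is smooth. This holds for each 'Yes' example and fails for each 'No' one.
No: (weight=14, texture=rough, color=red, shape=circle), since color is red, texture is rough.
No: (weight=13, texture=rough, color=yellow, shape=square), since color is yellow, texture is rough.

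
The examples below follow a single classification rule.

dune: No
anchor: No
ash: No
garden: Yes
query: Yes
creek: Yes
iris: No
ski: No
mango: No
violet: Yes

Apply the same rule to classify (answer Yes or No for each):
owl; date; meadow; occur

The common property of the 'Yes' items is: length ≥ 5 AND contains 'e'. No 'No' item has it.
owl → length 3, no 'e' → No.
date → length 4, has 'e' → No.
meadow → length 6, has 'e' → Yes.
occur → length 5, no 'e' → No.

No, No, Yes, No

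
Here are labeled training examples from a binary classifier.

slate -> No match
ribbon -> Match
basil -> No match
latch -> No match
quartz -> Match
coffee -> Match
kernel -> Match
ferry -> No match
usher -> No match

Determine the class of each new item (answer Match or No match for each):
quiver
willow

Match, Match

'Match' ⟺ even length.
quiver: length 6 — matches, so Match.
willow: length 6 — matches, so Match.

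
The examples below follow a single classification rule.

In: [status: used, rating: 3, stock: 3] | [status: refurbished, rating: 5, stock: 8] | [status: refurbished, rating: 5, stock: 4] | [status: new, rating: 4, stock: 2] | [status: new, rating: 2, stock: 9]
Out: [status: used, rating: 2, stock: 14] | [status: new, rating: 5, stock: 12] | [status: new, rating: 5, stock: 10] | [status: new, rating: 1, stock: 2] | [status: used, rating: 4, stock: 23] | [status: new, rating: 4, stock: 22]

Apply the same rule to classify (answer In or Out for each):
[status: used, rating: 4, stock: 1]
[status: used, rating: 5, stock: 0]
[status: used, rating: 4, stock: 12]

All 'In' examples share one property — rating ≥ 2 AND stock ≤ 9 — and every 'Out' example lacks it.
[status: used, rating: 4, stock: 1] — rating = 4, stock = 1, hence In.
[status: used, rating: 5, stock: 0] — rating = 5, stock = 0, hence In.
[status: used, rating: 4, stock: 12] — rating = 4, stock = 12, hence Out.

In, In, Out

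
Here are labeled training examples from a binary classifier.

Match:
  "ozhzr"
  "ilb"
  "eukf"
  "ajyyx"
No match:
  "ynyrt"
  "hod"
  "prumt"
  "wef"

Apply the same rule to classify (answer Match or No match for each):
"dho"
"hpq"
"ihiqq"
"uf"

No match, No match, Match, Match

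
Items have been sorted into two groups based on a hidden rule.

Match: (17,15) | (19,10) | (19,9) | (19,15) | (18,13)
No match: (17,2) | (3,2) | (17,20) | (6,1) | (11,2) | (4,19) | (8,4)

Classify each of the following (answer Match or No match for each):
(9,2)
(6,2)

The classifier is using: first > second AND sum ≥ 23.

No match, No match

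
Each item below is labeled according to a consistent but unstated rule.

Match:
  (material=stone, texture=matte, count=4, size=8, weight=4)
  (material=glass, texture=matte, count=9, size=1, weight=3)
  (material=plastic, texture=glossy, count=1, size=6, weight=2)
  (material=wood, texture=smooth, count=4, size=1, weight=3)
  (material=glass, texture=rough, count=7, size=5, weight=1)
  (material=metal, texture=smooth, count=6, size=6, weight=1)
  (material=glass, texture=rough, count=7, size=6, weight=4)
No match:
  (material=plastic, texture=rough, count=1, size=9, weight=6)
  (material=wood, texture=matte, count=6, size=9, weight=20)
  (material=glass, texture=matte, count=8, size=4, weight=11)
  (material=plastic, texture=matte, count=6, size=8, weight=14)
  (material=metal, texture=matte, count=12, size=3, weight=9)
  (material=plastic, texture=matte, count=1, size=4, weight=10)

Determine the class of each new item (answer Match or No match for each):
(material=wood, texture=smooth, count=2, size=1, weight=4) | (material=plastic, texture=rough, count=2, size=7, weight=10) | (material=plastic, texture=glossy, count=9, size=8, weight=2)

Rule: weight ≤ 4. This holds for each 'Match' example and fails for each 'No match' one.
(material=wood, texture=smooth, count=2, size=1, weight=4) → weight = 4 → Match. (material=plastic, texture=rough, count=2, size=7, weight=10) → weight = 10 → No match. (material=plastic, texture=glossy, count=9, size=8, weight=2) → weight = 2 → Match.

Match, No match, Match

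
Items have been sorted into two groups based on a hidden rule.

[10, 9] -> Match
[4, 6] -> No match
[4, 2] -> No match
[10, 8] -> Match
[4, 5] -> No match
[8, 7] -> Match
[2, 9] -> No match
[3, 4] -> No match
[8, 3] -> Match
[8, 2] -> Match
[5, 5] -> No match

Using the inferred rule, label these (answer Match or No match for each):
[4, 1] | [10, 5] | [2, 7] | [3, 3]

Rule: first ≥ 6. This holds for each 'Match' example and fails for each 'No match' one.
[4, 1] — first 4, hence No match. [10, 5] — first 10, hence Match. [2, 7] — first 2, hence No match. [3, 3] — first 3, hence No match.

No match, Match, No match, No match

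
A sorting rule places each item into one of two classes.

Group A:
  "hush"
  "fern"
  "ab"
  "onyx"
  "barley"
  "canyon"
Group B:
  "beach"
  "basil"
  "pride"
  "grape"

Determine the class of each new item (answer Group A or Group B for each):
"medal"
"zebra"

Group B, Group B

The rule appears to be: even length.
"medal" → length 5 → Group B. "zebra" → length 5 → Group B.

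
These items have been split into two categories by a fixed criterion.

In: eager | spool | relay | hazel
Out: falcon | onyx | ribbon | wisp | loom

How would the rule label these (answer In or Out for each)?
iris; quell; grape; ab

Out, In, In, Out

The pattern is that an item is 'In' exactly when: odd length.
iris: length 4 — does not pass, so Out.
quell: length 5 — has this property, so In.
grape: length 5 — has this property, so In.
ab: length 2 — does not pass, so Out.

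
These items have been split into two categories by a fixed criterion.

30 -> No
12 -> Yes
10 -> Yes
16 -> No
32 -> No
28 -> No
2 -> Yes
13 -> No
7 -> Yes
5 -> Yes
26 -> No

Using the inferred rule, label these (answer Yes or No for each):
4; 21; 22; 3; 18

Rule: at most 12. This holds for each 'Yes' example and fails for each 'No' one.
4: 4 ≤ 12 — fits, so Yes. 21: 21 > 12 — doesn't qualify, so No. 22: 22 > 12 — doesn't qualify, so No. 3: 3 ≤ 12 — fits, so Yes. 18: 18 > 12 — doesn't qualify, so No.

Yes, No, No, Yes, No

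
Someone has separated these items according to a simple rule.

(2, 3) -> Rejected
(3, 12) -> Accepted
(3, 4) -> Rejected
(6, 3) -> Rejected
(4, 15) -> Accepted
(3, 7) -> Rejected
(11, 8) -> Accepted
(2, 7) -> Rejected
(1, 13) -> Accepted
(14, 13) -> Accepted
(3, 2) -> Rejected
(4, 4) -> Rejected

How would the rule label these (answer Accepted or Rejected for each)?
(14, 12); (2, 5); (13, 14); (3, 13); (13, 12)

Accepted, Rejected, Accepted, Accepted, Accepted

Every 'Accepted' example satisfies: sum ≥ 14. None of the 'Rejected' examples do.
Accepted: (14, 12), since 14+12 = 26. Rejected: (2, 5), since 2+5 = 7. Accepted: (13, 14), since 13+14 = 27. Accepted: (3, 13), since 3+13 = 16. Accepted: (13, 12), since 13+12 = 25.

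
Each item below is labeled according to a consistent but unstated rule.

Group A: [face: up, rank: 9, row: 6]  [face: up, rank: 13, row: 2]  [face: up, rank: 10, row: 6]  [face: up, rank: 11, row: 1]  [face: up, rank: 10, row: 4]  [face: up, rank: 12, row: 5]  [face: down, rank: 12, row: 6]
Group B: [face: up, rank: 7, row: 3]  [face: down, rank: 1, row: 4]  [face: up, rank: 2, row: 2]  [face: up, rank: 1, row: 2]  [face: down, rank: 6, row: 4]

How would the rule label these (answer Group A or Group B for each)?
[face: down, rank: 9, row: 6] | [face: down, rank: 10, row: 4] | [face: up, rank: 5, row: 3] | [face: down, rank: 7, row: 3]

Group A, Group A, Group B, Group B

All 'Group A' examples share one property — rank ≥ 9 — and every 'Group B' example lacks it.
[face: down, rank: 9, row: 6]: rank = 9 — checks out, so Group A. [face: down, rank: 10, row: 4]: rank = 10 — checks out, so Group A. [face: up, rank: 5, row: 3]: rank = 5 — lacks this property, so Group B. [face: down, rank: 7, row: 3]: rank = 7 — lacks this property, so Group B.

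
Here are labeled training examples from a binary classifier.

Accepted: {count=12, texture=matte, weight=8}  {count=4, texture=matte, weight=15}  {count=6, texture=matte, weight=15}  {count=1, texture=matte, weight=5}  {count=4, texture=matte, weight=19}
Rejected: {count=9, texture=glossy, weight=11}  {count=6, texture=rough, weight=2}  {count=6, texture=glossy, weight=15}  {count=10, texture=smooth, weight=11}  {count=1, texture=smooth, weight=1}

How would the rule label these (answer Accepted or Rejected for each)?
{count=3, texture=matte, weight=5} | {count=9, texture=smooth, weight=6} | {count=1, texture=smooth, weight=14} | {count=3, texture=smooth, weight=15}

Accepted, Rejected, Rejected, Rejected

A rule that fits every label: texture is matte — true of each 'Accepted' example, false of each 'Rejected' one.
{count=3, texture=matte, weight=5}: texture is matte, matches → Accepted. {count=9, texture=smooth, weight=6}: texture is smooth, fails the rule → Rejected. {count=1, texture=smooth, weight=14}: texture is smooth, fails the rule → Rejected. {count=3, texture=smooth, weight=15}: texture is smooth, fails the rule → Rejected.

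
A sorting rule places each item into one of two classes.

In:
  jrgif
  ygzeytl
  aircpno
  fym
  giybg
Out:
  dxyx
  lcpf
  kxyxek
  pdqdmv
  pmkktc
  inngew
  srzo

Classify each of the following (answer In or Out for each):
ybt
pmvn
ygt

In, Out, In

Comparing the two groups points to one rule — odd length.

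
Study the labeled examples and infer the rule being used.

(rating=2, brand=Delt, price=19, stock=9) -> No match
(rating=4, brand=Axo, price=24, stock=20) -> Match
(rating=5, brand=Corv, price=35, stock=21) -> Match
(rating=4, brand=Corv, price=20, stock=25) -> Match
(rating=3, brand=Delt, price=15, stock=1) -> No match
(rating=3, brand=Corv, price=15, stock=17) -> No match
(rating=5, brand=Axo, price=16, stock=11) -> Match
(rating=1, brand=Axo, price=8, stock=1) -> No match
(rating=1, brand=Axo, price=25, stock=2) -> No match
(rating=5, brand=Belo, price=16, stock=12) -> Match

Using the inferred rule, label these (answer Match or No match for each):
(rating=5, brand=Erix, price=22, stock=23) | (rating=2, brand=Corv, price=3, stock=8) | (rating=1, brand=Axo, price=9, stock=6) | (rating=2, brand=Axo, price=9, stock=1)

One predicate separates the groups cleanly: rating ≥ 4.
(rating=5, brand=Erix, price=22, stock=23): rating = 5 — matches, so Match. (rating=2, brand=Corv, price=3, stock=8): rating = 2 — does not satisfy this, so No match. (rating=1, brand=Axo, price=9, stock=6): rating = 1 — does not satisfy this, so No match. (rating=2, brand=Axo, price=9, stock=1): rating = 2 — does not satisfy this, so No match.

Match, No match, No match, No match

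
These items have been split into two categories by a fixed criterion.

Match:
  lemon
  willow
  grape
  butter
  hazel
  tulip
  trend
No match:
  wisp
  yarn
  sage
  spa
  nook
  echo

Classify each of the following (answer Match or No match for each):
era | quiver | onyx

Rule: length ≥ 5. This holds for each 'Match' example and fails for each 'No match' one.
era — length 3, hence No match.
quiver — length 6, hence Match.
onyx — length 4, hence No match.

No match, Match, No match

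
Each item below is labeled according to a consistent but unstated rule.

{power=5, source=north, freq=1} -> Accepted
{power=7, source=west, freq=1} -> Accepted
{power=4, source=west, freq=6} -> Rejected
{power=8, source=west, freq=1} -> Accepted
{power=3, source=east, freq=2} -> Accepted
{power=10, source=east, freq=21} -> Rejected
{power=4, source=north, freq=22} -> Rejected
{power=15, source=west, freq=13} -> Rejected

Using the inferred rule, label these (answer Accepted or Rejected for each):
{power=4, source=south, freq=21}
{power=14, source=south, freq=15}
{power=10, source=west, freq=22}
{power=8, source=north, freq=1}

Rejected, Rejected, Rejected, Accepted

The classifier is using: freq ≤ 2.
Rejected: {power=4, source=south, freq=21}, since freq = 21.
Rejected: {power=14, source=south, freq=15}, since freq = 15.
Rejected: {power=10, source=west, freq=22}, since freq = 22.
Accepted: {power=8, source=north, freq=1}, since freq = 1.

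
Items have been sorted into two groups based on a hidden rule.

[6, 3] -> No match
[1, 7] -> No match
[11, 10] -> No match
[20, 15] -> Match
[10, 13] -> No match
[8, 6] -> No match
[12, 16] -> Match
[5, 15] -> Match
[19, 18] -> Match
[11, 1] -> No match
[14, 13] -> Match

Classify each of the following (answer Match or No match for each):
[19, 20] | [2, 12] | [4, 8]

The common property of the 'Match' items is: max ≥ 14. No 'No match' item has it.
[19, 20]: Match (max 20). [2, 12]: No match (max 12). [4, 8]: No match (max 8).

Match, No match, No match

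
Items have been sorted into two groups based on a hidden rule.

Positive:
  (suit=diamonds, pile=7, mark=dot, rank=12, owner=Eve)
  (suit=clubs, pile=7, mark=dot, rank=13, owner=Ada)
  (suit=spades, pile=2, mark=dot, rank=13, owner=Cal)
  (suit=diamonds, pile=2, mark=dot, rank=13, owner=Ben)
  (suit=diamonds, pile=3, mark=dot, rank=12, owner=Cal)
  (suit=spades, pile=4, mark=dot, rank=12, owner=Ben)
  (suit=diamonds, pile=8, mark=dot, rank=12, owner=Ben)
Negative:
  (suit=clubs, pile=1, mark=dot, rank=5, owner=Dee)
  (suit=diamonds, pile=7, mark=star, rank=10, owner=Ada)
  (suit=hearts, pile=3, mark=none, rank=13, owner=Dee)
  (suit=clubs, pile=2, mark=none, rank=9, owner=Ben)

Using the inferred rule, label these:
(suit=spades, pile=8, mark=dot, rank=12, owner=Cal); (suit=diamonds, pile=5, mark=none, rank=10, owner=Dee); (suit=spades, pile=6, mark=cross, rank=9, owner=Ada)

Rule: mark is dot AND pile ≥ 2. This holds for each 'Positive' example and fails for each 'Negative' one.
(suit=spades, pile=8, mark=dot, rank=12, owner=Cal): Positive (mark is dot, pile = 8). (suit=diamonds, pile=5, mark=none, rank=10, owner=Dee): Negative (mark is none, pile = 5). (suit=spades, pile=6, mark=cross, rank=9, owner=Ada): Negative (mark is cross, pile = 6).

Positive, Negative, Negative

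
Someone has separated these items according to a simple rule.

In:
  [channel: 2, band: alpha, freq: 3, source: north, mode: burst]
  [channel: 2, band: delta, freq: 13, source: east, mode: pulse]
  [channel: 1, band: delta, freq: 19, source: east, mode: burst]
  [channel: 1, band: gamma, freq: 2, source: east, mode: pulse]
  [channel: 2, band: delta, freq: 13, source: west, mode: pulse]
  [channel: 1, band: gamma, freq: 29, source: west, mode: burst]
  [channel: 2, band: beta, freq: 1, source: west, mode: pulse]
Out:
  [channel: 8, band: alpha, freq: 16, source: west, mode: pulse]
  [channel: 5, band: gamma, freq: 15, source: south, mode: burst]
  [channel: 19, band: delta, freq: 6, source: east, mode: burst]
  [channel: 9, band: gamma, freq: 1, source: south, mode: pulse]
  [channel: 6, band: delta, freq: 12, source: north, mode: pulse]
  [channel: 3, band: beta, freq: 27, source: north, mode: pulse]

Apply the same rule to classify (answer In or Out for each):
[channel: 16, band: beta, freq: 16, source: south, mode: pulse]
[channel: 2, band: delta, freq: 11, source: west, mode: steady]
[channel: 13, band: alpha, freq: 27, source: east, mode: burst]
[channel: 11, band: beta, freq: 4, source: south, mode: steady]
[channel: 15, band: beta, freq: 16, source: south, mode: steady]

The rule appears to be: channel ≤ 2.
[channel: 16, band: beta, freq: 16, source: south, mode: pulse]: channel = 16 — lacks this property, so Out.
[channel: 2, band: delta, freq: 11, source: west, mode: steady]: channel = 2 — meets the rule, so In.
[channel: 13, band: alpha, freq: 27, source: east, mode: burst]: channel = 13 — lacks this property, so Out.
[channel: 11, band: beta, freq: 4, source: south, mode: steady]: channel = 11 — lacks this property, so Out.
[channel: 15, band: beta, freq: 16, source: south, mode: steady]: channel = 15 — lacks this property, so Out.

Out, In, Out, Out, Out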